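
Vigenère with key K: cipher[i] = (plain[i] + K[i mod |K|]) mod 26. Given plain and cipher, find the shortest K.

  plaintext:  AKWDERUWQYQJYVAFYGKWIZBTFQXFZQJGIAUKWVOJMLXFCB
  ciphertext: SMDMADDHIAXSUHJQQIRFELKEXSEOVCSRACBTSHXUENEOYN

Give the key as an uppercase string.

  i= 0: S-A = 18 → S
  i= 1: M-K =  2 → C
  i= 2: D-W =  7 → H
  i= 3: M-D =  9 → J
  i= 4: A-E = 22 → W
  i= 5: D-R = 12 → M
  i= 6: D-U =  9 → J
  i= 7: H-W = 11 → L
  i= 8: I-Q = 18 → S
  i= 9: A-Y =  2 → C
  i=10: X-Q =  7 → H
  i=11: S-J =  9 → J
  i=12: U-Y = 22 → W
  i=13: H-V = 12 → M
  i=14: J-A =  9 → J
  i=15: Q-F = 11 → L
  i=16: Q-Y = 18 → S
  i=17: I-G =  2 → C
  i=18: R-K =  7 → H
  i=19: F-W =  9 → J
  i=20: E-I = 22 → W
  i=21: L-Z = 12 → M
  i=22: K-B =  9 → J
  i=23: E-T = 11 → L
  i=24: X-F = 18 → S
  i=25: S-Q =  2 → C
  i=26: E-X =  7 → H
  i=27: O-F =  9 → J
  i=28: V-Z = 22 → W
  i=29: C-Q = 12 → M
  i=30: S-J =  9 → J
  i=31: R-G = 11 → L
  i=32: A-I = 18 → S
  i=33: C-A =  2 → C
  i=34: B-U =  7 → H
  i=35: T-K =  9 → J
  i=36: S-W = 22 → W
  i=37: H-V = 12 → M
  i=38: X-O =  9 → J
  i=39: U-J = 11 → L
  i=40: E-M = 18 → S
  i=41: N-L =  2 → C
  i=42: E-X =  7 → H
  i=43: O-F =  9 → J
  i=44: Y-C = 22 → W
  i=45: N-B = 12 → M
  shifts repeat with period 8: SCHJWMJL

SCHJWMJL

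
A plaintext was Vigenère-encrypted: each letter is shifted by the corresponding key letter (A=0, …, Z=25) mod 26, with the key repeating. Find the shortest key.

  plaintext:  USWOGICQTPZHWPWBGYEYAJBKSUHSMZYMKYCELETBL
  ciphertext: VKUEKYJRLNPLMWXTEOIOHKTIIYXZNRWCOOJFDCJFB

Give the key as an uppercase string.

BSYQEQH

  i= 0: V-U =  1 → B
  i= 1: K-S = 18 → S
  i= 2: U-W = 24 → Y
  i= 3: E-O = 16 → Q
  i= 4: K-G =  4 → E
  i= 5: Y-I = 16 → Q
  i= 6: J-C =  7 → H
  i= 7: R-Q =  1 → B
  i= 8: L-T = 18 → S
  i= 9: N-P = 24 → Y
  i=10: P-Z = 16 → Q
  i=11: L-H =  4 → E
  i=12: M-W = 16 → Q
  i=13: W-P =  7 → H
  i=14: X-W =  1 → B
  i=15: T-B = 18 → S
  i=16: E-G = 24 → Y
  i=17: O-Y = 16 → Q
  i=18: I-E =  4 → E
  i=19: O-Y = 16 → Q
  i=20: H-A =  7 → H
  i=21: K-J =  1 → B
  i=22: T-B = 18 → S
  i=23: I-K = 24 → Y
  i=24: I-S = 16 → Q
  i=25: Y-U =  4 → E
  i=26: X-H = 16 → Q
  i=27: Z-S =  7 → H
  i=28: N-M =  1 → B
  i=29: R-Z = 18 → S
  i=30: W-Y = 24 → Y
  i=31: C-M = 16 → Q
  i=32: O-K =  4 → E
  i=33: O-Y = 16 → Q
  i=34: J-C =  7 → H
  i=35: F-E =  1 → B
  i=36: D-L = 18 → S
  i=37: C-E = 24 → Y
  i=38: J-T = 16 → Q
  i=39: F-B =  4 → E
  i=40: B-L = 16 → Q
  shifts repeat with period 7: BSYQEQH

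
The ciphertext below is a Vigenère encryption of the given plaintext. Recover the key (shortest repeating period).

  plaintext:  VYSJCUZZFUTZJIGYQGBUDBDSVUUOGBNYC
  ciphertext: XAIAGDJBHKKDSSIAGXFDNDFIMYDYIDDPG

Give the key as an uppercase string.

  i= 0: X-V =  2 → C
  i= 1: A-Y =  2 → C
  i= 2: I-S = 16 → Q
  i= 3: A-J = 17 → R
  i= 4: G-C =  4 → E
  i= 5: D-U =  9 → J
  i= 6: J-Z = 10 → K
  i= 7: B-Z =  2 → C
  i= 8: H-F =  2 → C
  i= 9: K-U = 16 → Q
  i=10: K-T = 17 → R
  i=11: D-Z =  4 → E
  i=12: S-J =  9 → J
  i=13: S-I = 10 → K
  i=14: I-G =  2 → C
  i=15: A-Y =  2 → C
  i=16: G-Q = 16 → Q
  i=17: X-G = 17 → R
  i=18: F-B =  4 → E
  i=19: D-U =  9 → J
  i=20: N-D = 10 → K
  i=21: D-B =  2 → C
  i=22: F-D =  2 → C
  i=23: I-S = 16 → Q
  i=24: M-V = 17 → R
  i=25: Y-U =  4 → E
  i=26: D-U =  9 → J
  i=27: Y-O = 10 → K
  i=28: I-G =  2 → C
  i=29: D-B =  2 → C
  i=30: D-N = 16 → Q
  i=31: P-Y = 17 → R
  i=32: G-C =  4 → E
  shifts repeat with period 7: CCQREJK

CCQREJK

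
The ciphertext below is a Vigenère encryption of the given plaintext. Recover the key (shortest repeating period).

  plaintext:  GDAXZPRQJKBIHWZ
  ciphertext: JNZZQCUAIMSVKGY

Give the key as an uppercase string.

  i= 0: J-G =  3 → D
  i= 1: N-D = 10 → K
  i= 2: Z-A = 25 → Z
  i= 3: Z-X =  2 → C
  i= 4: Q-Z = 17 → R
  i= 5: C-P = 13 → N
  i= 6: U-R =  3 → D
  i= 7: A-Q = 10 → K
  i= 8: I-J = 25 → Z
  i= 9: M-K =  2 → C
  i=10: S-B = 17 → R
  i=11: V-I = 13 → N
  i=12: K-H =  3 → D
  i=13: G-W = 10 → K
  i=14: Y-Z = 25 → Z
  shifts repeat with period 6: DKZCRN

DKZCRN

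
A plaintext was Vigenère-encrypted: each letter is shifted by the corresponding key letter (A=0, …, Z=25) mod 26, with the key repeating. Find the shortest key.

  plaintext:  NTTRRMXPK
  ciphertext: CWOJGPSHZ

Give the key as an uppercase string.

PDVS

  i= 0: C-N = 15 → P
  i= 1: W-T =  3 → D
  i= 2: O-T = 21 → V
  i= 3: J-R = 18 → S
  i= 4: G-R = 15 → P
  i= 5: P-M =  3 → D
  i= 6: S-X = 21 → V
  i= 7: H-P = 18 → S
  i= 8: Z-K = 15 → P
  shifts repeat with period 4: PDVS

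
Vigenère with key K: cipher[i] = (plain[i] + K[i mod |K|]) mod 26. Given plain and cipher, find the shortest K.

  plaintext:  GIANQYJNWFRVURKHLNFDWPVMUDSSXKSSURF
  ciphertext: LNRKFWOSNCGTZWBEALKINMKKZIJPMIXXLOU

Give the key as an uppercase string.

FFRXPY

  i= 0: L-G =  5 → F
  i= 1: N-I =  5 → F
  i= 2: R-A = 17 → R
  i= 3: K-N = 23 → X
  i= 4: F-Q = 15 → P
  i= 5: W-Y = 24 → Y
  i= 6: O-J =  5 → F
  i= 7: S-N =  5 → F
  i= 8: N-W = 17 → R
  i= 9: C-F = 23 → X
  i=10: G-R = 15 → P
  i=11: T-V = 24 → Y
  i=12: Z-U =  5 → F
  i=13: W-R =  5 → F
  i=14: B-K = 17 → R
  i=15: E-H = 23 → X
  i=16: A-L = 15 → P
  i=17: L-N = 24 → Y
  i=18: K-F =  5 → F
  i=19: I-D =  5 → F
  i=20: N-W = 17 → R
  i=21: M-P = 23 → X
  i=22: K-V = 15 → P
  i=23: K-M = 24 → Y
  i=24: Z-U =  5 → F
  i=25: I-D =  5 → F
  i=26: J-S = 17 → R
  i=27: P-S = 23 → X
  i=28: M-X = 15 → P
  i=29: I-K = 24 → Y
  i=30: X-S =  5 → F
  i=31: X-S =  5 → F
  i=32: L-U = 17 → R
  i=33: O-R = 23 → X
  i=34: U-F = 15 → P
  shifts repeat with period 6: FFRXPY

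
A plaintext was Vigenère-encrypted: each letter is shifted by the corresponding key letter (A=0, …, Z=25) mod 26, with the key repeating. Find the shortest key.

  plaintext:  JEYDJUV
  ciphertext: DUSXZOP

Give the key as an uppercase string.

  i= 0: D-J = 20 → U
  i= 1: U-E = 16 → Q
  i= 2: S-Y = 20 → U
  i= 3: X-D = 20 → U
  i= 4: Z-J = 16 → Q
  i= 5: O-U = 20 → U
  i= 6: P-V = 20 → U
  shifts repeat with period 3: UQU

UQU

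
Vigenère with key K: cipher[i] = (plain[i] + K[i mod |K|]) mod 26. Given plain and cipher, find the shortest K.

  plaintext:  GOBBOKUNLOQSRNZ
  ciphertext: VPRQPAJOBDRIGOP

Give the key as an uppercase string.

  i= 0: V-G = 15 → P
  i= 1: P-O =  1 → B
  i= 2: R-B = 16 → Q
  i= 3: Q-B = 15 → P
  i= 4: P-O =  1 → B
  i= 5: A-K = 16 → Q
  i= 6: J-U = 15 → P
  i= 7: O-N =  1 → B
  i= 8: B-L = 16 → Q
  i= 9: D-O = 15 → P
  i=10: R-Q =  1 → B
  i=11: I-S = 16 → Q
  i=12: G-R = 15 → P
  i=13: O-N =  1 → B
  i=14: P-Z = 16 → Q
  shifts repeat with period 3: PBQ

PBQ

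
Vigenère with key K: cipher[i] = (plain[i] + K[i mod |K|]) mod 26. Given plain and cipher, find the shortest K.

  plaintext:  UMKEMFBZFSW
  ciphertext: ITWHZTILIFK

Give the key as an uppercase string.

  i= 0: I-U = 14 → O
  i= 1: T-M =  7 → H
  i= 2: W-K = 12 → M
  i= 3: H-E =  3 → D
  i= 4: Z-M = 13 → N
  i= 5: T-F = 14 → O
  i= 6: I-B =  7 → H
  i= 7: L-Z = 12 → M
  i= 8: I-F =  3 → D
  i= 9: F-S = 13 → N
  i=10: K-W = 14 → O
  shifts repeat with period 5: OHMDN

OHMDN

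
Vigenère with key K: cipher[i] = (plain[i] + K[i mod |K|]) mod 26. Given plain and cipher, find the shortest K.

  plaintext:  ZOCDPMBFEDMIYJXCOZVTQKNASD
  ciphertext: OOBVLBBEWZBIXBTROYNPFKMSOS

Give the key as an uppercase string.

PAZSW

  i= 0: O-Z = 15 → P
  i= 1: O-O =  0 → A
  i= 2: B-C = 25 → Z
  i= 3: V-D = 18 → S
  i= 4: L-P = 22 → W
  i= 5: B-M = 15 → P
  i= 6: B-B =  0 → A
  i= 7: E-F = 25 → Z
  i= 8: W-E = 18 → S
  i= 9: Z-D = 22 → W
  i=10: B-M = 15 → P
  i=11: I-I =  0 → A
  i=12: X-Y = 25 → Z
  i=13: B-J = 18 → S
  i=14: T-X = 22 → W
  i=15: R-C = 15 → P
  i=16: O-O =  0 → A
  i=17: Y-Z = 25 → Z
  i=18: N-V = 18 → S
  i=19: P-T = 22 → W
  i=20: F-Q = 15 → P
  i=21: K-K =  0 → A
  i=22: M-N = 25 → Z
  i=23: S-A = 18 → S
  i=24: O-S = 22 → W
  i=25: S-D = 15 → P
  shifts repeat with period 5: PAZSW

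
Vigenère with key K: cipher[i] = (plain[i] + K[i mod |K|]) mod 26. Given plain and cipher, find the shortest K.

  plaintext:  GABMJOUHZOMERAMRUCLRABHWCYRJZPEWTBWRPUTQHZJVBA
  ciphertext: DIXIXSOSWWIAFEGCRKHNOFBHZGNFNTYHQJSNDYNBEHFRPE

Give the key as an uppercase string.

XIWWOEUL

  i= 0: D-G = 23 → X
  i= 1: I-A =  8 → I
  i= 2: X-B = 22 → W
  i= 3: I-M = 22 → W
  i= 4: X-J = 14 → O
  i= 5: S-O =  4 → E
  i= 6: O-U = 20 → U
  i= 7: S-H = 11 → L
  i= 8: W-Z = 23 → X
  i= 9: W-O =  8 → I
  i=10: I-M = 22 → W
  i=11: A-E = 22 → W
  i=12: F-R = 14 → O
  i=13: E-A =  4 → E
  i=14: G-M = 20 → U
  i=15: C-R = 11 → L
  i=16: R-U = 23 → X
  i=17: K-C =  8 → I
  i=18: H-L = 22 → W
  i=19: N-R = 22 → W
  i=20: O-A = 14 → O
  i=21: F-B =  4 → E
  i=22: B-H = 20 → U
  i=23: H-W = 11 → L
  i=24: Z-C = 23 → X
  i=25: G-Y =  8 → I
  i=26: N-R = 22 → W
  i=27: F-J = 22 → W
  i=28: N-Z = 14 → O
  i=29: T-P =  4 → E
  i=30: Y-E = 20 → U
  i=31: H-W = 11 → L
  i=32: Q-T = 23 → X
  i=33: J-B =  8 → I
  i=34: S-W = 22 → W
  i=35: N-R = 22 → W
  i=36: D-P = 14 → O
  i=37: Y-U =  4 → E
  i=38: N-T = 20 → U
  i=39: B-Q = 11 → L
  i=40: E-H = 23 → X
  i=41: H-Z =  8 → I
  i=42: F-J = 22 → W
  i=43: R-V = 22 → W
  i=44: P-B = 14 → O
  i=45: E-A =  4 → E
  shifts repeat with period 8: XIWWOEUL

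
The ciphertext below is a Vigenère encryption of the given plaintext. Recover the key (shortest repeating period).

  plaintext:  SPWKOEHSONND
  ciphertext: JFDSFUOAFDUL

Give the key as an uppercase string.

RQHI

  i= 0: J-S = 17 → R
  i= 1: F-P = 16 → Q
  i= 2: D-W =  7 → H
  i= 3: S-K =  8 → I
  i= 4: F-O = 17 → R
  i= 5: U-E = 16 → Q
  i= 6: O-H =  7 → H
  i= 7: A-S =  8 → I
  i= 8: F-O = 17 → R
  i= 9: D-N = 16 → Q
  i=10: U-N =  7 → H
  i=11: L-D =  8 → I
  shifts repeat with period 4: RQHI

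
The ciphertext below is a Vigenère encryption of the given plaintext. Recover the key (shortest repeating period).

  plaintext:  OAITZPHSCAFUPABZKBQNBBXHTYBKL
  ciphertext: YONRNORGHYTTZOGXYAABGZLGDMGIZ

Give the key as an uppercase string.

KOFYOZ

  i= 0: Y-O = 10 → K
  i= 1: O-A = 14 → O
  i= 2: N-I =  5 → F
  i= 3: R-T = 24 → Y
  i= 4: N-Z = 14 → O
  i= 5: O-P = 25 → Z
  i= 6: R-H = 10 → K
  i= 7: G-S = 14 → O
  i= 8: H-C =  5 → F
  i= 9: Y-A = 24 → Y
  i=10: T-F = 14 → O
  i=11: T-U = 25 → Z
  i=12: Z-P = 10 → K
  i=13: O-A = 14 → O
  i=14: G-B =  5 → F
  i=15: X-Z = 24 → Y
  i=16: Y-K = 14 → O
  i=17: A-B = 25 → Z
  i=18: A-Q = 10 → K
  i=19: B-N = 14 → O
  i=20: G-B =  5 → F
  i=21: Z-B = 24 → Y
  i=22: L-X = 14 → O
  i=23: G-H = 25 → Z
  i=24: D-T = 10 → K
  i=25: M-Y = 14 → O
  i=26: G-B =  5 → F
  i=27: I-K = 24 → Y
  i=28: Z-L = 14 → O
  shifts repeat with period 6: KOFYOZ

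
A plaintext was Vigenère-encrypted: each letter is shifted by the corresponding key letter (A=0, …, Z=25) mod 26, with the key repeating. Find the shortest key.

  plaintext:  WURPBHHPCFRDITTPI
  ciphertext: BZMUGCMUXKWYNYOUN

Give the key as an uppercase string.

  i= 0: B-W =  5 → F
  i= 1: Z-U =  5 → F
  i= 2: M-R = 21 → V
  i= 3: U-P =  5 → F
  i= 4: G-B =  5 → F
  i= 5: C-H = 21 → V
  i= 6: M-H =  5 → F
  i= 7: U-P =  5 → F
  i= 8: X-C = 21 → V
  i= 9: K-F =  5 → F
  i=10: W-R =  5 → F
  i=11: Y-D = 21 → V
  i=12: N-I =  5 → F
  i=13: Y-T =  5 → F
  i=14: O-T = 21 → V
  i=15: U-P =  5 → F
  i=16: N-I =  5 → F
  shifts repeat with period 3: FFV

FFV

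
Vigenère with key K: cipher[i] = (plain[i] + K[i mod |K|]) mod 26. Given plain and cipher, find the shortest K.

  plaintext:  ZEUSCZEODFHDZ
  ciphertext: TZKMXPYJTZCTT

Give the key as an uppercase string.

UVQ

  i= 0: T-Z = 20 → U
  i= 1: Z-E = 21 → V
  i= 2: K-U = 16 → Q
  i= 3: M-S = 20 → U
  i= 4: X-C = 21 → V
  i= 5: P-Z = 16 → Q
  i= 6: Y-E = 20 → U
  i= 7: J-O = 21 → V
  i= 8: T-D = 16 → Q
  i= 9: Z-F = 20 → U
  i=10: C-H = 21 → V
  i=11: T-D = 16 → Q
  i=12: T-Z = 20 → U
  shifts repeat with period 3: UVQ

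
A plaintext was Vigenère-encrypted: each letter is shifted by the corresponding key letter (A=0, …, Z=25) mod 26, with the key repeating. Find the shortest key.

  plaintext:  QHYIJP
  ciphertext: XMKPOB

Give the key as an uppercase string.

HFM

  i= 0: X-Q =  7 → H
  i= 1: M-H =  5 → F
  i= 2: K-Y = 12 → M
  i= 3: P-I =  7 → H
  i= 4: O-J =  5 → F
  i= 5: B-P = 12 → M
  shifts repeat with period 3: HFM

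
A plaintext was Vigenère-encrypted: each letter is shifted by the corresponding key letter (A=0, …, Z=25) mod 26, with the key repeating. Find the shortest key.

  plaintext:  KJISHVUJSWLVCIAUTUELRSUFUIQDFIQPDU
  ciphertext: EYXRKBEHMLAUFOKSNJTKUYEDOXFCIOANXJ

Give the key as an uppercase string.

UPPZDGKY

  i= 0: E-K = 20 → U
  i= 1: Y-J = 15 → P
  i= 2: X-I = 15 → P
  i= 3: R-S = 25 → Z
  i= 4: K-H =  3 → D
  i= 5: B-V =  6 → G
  i= 6: E-U = 10 → K
  i= 7: H-J = 24 → Y
  i= 8: M-S = 20 → U
  i= 9: L-W = 15 → P
  i=10: A-L = 15 → P
  i=11: U-V = 25 → Z
  i=12: F-C =  3 → D
  i=13: O-I =  6 → G
  i=14: K-A = 10 → K
  i=15: S-U = 24 → Y
  i=16: N-T = 20 → U
  i=17: J-U = 15 → P
  i=18: T-E = 15 → P
  i=19: K-L = 25 → Z
  i=20: U-R =  3 → D
  i=21: Y-S =  6 → G
  i=22: E-U = 10 → K
  i=23: D-F = 24 → Y
  i=24: O-U = 20 → U
  i=25: X-I = 15 → P
  i=26: F-Q = 15 → P
  i=27: C-D = 25 → Z
  i=28: I-F =  3 → D
  i=29: O-I =  6 → G
  i=30: A-Q = 10 → K
  i=31: N-P = 24 → Y
  i=32: X-D = 20 → U
  i=33: J-U = 15 → P
  shifts repeat with period 8: UPPZDGKY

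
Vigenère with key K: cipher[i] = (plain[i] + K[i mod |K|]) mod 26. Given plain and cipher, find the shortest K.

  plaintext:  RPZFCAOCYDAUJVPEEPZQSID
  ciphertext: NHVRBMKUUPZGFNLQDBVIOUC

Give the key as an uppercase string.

WSWMZM

  i= 0: N-R = 22 → W
  i= 1: H-P = 18 → S
  i= 2: V-Z = 22 → W
  i= 3: R-F = 12 → M
  i= 4: B-C = 25 → Z
  i= 5: M-A = 12 → M
  i= 6: K-O = 22 → W
  i= 7: U-C = 18 → S
  i= 8: U-Y = 22 → W
  i= 9: P-D = 12 → M
  i=10: Z-A = 25 → Z
  i=11: G-U = 12 → M
  i=12: F-J = 22 → W
  i=13: N-V = 18 → S
  i=14: L-P = 22 → W
  i=15: Q-E = 12 → M
  i=16: D-E = 25 → Z
  i=17: B-P = 12 → M
  i=18: V-Z = 22 → W
  i=19: I-Q = 18 → S
  i=20: O-S = 22 → W
  i=21: U-I = 12 → M
  i=22: C-D = 25 → Z
  shifts repeat with period 6: WSWMZM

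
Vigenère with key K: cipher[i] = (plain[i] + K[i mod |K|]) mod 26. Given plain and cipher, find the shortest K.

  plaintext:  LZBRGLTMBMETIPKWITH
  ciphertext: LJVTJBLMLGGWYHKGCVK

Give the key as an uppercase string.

AKUCDQS

  i= 0: L-L =  0 → A
  i= 1: J-Z = 10 → K
  i= 2: V-B = 20 → U
  i= 3: T-R =  2 → C
  i= 4: J-G =  3 → D
  i= 5: B-L = 16 → Q
  i= 6: L-T = 18 → S
  i= 7: M-M =  0 → A
  i= 8: L-B = 10 → K
  i= 9: G-M = 20 → U
  i=10: G-E =  2 → C
  i=11: W-T =  3 → D
  i=12: Y-I = 16 → Q
  i=13: H-P = 18 → S
  i=14: K-K =  0 → A
  i=15: G-W = 10 → K
  i=16: C-I = 20 → U
  i=17: V-T =  2 → C
  i=18: K-H =  3 → D
  shifts repeat with period 7: AKUCDQS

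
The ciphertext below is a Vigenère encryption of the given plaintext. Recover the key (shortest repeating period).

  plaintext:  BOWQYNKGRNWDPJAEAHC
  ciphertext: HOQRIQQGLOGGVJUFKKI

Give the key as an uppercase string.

  i= 0: H-B =  6 → G
  i= 1: O-O =  0 → A
  i= 2: Q-W = 20 → U
  i= 3: R-Q =  1 → B
  i= 4: I-Y = 10 → K
  i= 5: Q-N =  3 → D
  i= 6: Q-K =  6 → G
  i= 7: G-G =  0 → A
  i= 8: L-R = 20 → U
  i= 9: O-N =  1 → B
  i=10: G-W = 10 → K
  i=11: G-D =  3 → D
  i=12: V-P =  6 → G
  i=13: J-J =  0 → A
  i=14: U-A = 20 → U
  i=15: F-E =  1 → B
  i=16: K-A = 10 → K
  i=17: K-H =  3 → D
  i=18: I-C =  6 → G
  shifts repeat with period 6: GAUBKD

GAUBKD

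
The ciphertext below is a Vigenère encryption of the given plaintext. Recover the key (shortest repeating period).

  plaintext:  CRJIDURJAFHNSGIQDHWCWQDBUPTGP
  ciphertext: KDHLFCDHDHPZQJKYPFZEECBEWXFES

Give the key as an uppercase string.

IMYDC

  i= 0: K-C =  8 → I
  i= 1: D-R = 12 → M
  i= 2: H-J = 24 → Y
  i= 3: L-I =  3 → D
  i= 4: F-D =  2 → C
  i= 5: C-U =  8 → I
  i= 6: D-R = 12 → M
  i= 7: H-J = 24 → Y
  i= 8: D-A =  3 → D
  i= 9: H-F =  2 → C
  i=10: P-H =  8 → I
  i=11: Z-N = 12 → M
  i=12: Q-S = 24 → Y
  i=13: J-G =  3 → D
  i=14: K-I =  2 → C
  i=15: Y-Q =  8 → I
  i=16: P-D = 12 → M
  i=17: F-H = 24 → Y
  i=18: Z-W =  3 → D
  i=19: E-C =  2 → C
  i=20: E-W =  8 → I
  i=21: C-Q = 12 → M
  i=22: B-D = 24 → Y
  i=23: E-B =  3 → D
  i=24: W-U =  2 → C
  i=25: X-P =  8 → I
  i=26: F-T = 12 → M
  i=27: E-G = 24 → Y
  i=28: S-P =  3 → D
  shifts repeat with period 5: IMYDC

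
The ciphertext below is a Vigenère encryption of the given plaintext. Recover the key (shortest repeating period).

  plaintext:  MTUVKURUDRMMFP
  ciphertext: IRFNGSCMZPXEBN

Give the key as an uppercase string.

  i= 0: I-M = 22 → W
  i= 1: R-T = 24 → Y
  i= 2: F-U = 11 → L
  i= 3: N-V = 18 → S
  i= 4: G-K = 22 → W
  i= 5: S-U = 24 → Y
  i= 6: C-R = 11 → L
  i= 7: M-U = 18 → S
  i= 8: Z-D = 22 → W
  i= 9: P-R = 24 → Y
  i=10: X-M = 11 → L
  i=11: E-M = 18 → S
  i=12: B-F = 22 → W
  i=13: N-P = 24 → Y
  shifts repeat with period 4: WYLS

WYLS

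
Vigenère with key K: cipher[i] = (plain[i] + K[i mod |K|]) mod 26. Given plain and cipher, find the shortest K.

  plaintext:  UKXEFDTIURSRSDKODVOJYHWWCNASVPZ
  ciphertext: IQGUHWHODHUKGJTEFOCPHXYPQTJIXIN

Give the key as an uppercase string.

  i= 0: I-U = 14 → O
  i= 1: Q-K =  6 → G
  i= 2: G-X =  9 → J
  i= 3: U-E = 16 → Q
  i= 4: H-F =  2 → C
  i= 5: W-D = 19 → T
  i= 6: H-T = 14 → O
  i= 7: O-I =  6 → G
  i= 8: D-U =  9 → J
  i= 9: H-R = 16 → Q
  i=10: U-S =  2 → C
  i=11: K-R = 19 → T
  i=12: G-S = 14 → O
  i=13: J-D =  6 → G
  i=14: T-K =  9 → J
  i=15: E-O = 16 → Q
  i=16: F-D =  2 → C
  i=17: O-V = 19 → T
  i=18: C-O = 14 → O
  i=19: P-J =  6 → G
  i=20: H-Y =  9 → J
  i=21: X-H = 16 → Q
  i=22: Y-W =  2 → C
  i=23: P-W = 19 → T
  i=24: Q-C = 14 → O
  i=25: T-N =  6 → G
  i=26: J-A =  9 → J
  i=27: I-S = 16 → Q
  i=28: X-V =  2 → C
  i=29: I-P = 19 → T
  i=30: N-Z = 14 → O
  shifts repeat with period 6: OGJQCT

OGJQCT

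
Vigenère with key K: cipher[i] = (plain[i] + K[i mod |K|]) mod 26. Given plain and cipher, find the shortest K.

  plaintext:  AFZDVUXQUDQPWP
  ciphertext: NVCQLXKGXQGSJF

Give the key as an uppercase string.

  i= 0: N-A = 13 → N
  i= 1: V-F = 16 → Q
  i= 2: C-Z =  3 → D
  i= 3: Q-D = 13 → N
  i= 4: L-V = 16 → Q
  i= 5: X-U =  3 → D
  i= 6: K-X = 13 → N
  i= 7: G-Q = 16 → Q
  i= 8: X-U =  3 → D
  i= 9: Q-D = 13 → N
  i=10: G-Q = 16 → Q
  i=11: S-P =  3 → D
  i=12: J-W = 13 → N
  i=13: F-P = 16 → Q
  shifts repeat with period 3: NQD

NQD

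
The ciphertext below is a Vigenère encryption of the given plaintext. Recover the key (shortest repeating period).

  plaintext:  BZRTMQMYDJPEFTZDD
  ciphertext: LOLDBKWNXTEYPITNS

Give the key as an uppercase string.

KPU

  i= 0: L-B = 10 → K
  i= 1: O-Z = 15 → P
  i= 2: L-R = 20 → U
  i= 3: D-T = 10 → K
  i= 4: B-M = 15 → P
  i= 5: K-Q = 20 → U
  i= 6: W-M = 10 → K
  i= 7: N-Y = 15 → P
  i= 8: X-D = 20 → U
  i= 9: T-J = 10 → K
  i=10: E-P = 15 → P
  i=11: Y-E = 20 → U
  i=12: P-F = 10 → K
  i=13: I-T = 15 → P
  i=14: T-Z = 20 → U
  i=15: N-D = 10 → K
  i=16: S-D = 15 → P
  shifts repeat with period 3: KPU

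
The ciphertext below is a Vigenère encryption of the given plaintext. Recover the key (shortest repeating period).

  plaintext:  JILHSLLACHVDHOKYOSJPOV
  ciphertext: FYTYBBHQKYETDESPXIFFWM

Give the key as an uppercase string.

WQIRJQ

  i= 0: F-J = 22 → W
  i= 1: Y-I = 16 → Q
  i= 2: T-L =  8 → I
  i= 3: Y-H = 17 → R
  i= 4: B-S =  9 → J
  i= 5: B-L = 16 → Q
  i= 6: H-L = 22 → W
  i= 7: Q-A = 16 → Q
  i= 8: K-C =  8 → I
  i= 9: Y-H = 17 → R
  i=10: E-V =  9 → J
  i=11: T-D = 16 → Q
  i=12: D-H = 22 → W
  i=13: E-O = 16 → Q
  i=14: S-K =  8 → I
  i=15: P-Y = 17 → R
  i=16: X-O =  9 → J
  i=17: I-S = 16 → Q
  i=18: F-J = 22 → W
  i=19: F-P = 16 → Q
  i=20: W-O =  8 → I
  i=21: M-V = 17 → R
  shifts repeat with period 6: WQIRJQ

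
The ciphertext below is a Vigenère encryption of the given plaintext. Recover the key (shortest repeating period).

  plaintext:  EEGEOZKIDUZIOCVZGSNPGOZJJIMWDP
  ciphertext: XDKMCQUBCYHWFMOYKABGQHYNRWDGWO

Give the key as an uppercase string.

TZEIORK

  i= 0: X-E = 19 → T
  i= 1: D-E = 25 → Z
  i= 2: K-G =  4 → E
  i= 3: M-E =  8 → I
  i= 4: C-O = 14 → O
  i= 5: Q-Z = 17 → R
  i= 6: U-K = 10 → K
  i= 7: B-I = 19 → T
  i= 8: C-D = 25 → Z
  i= 9: Y-U =  4 → E
  i=10: H-Z =  8 → I
  i=11: W-I = 14 → O
  i=12: F-O = 17 → R
  i=13: M-C = 10 → K
  i=14: O-V = 19 → T
  i=15: Y-Z = 25 → Z
  i=16: K-G =  4 → E
  i=17: A-S =  8 → I
  i=18: B-N = 14 → O
  i=19: G-P = 17 → R
  i=20: Q-G = 10 → K
  i=21: H-O = 19 → T
  i=22: Y-Z = 25 → Z
  i=23: N-J =  4 → E
  i=24: R-J =  8 → I
  i=25: W-I = 14 → O
  i=26: D-M = 17 → R
  i=27: G-W = 10 → K
  i=28: W-D = 19 → T
  i=29: O-P = 25 → Z
  shifts repeat with period 7: TZEIORK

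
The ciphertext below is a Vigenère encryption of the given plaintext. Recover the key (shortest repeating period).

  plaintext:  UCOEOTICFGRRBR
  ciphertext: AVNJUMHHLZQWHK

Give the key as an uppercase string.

  i= 0: A-U =  6 → G
  i= 1: V-C = 19 → T
  i= 2: N-O = 25 → Z
  i= 3: J-E =  5 → F
  i= 4: U-O =  6 → G
  i= 5: M-T = 19 → T
  i= 6: H-I = 25 → Z
  i= 7: H-C =  5 → F
  i= 8: L-F =  6 → G
  i= 9: Z-G = 19 → T
  i=10: Q-R = 25 → Z
  i=11: W-R =  5 → F
  i=12: H-B =  6 → G
  i=13: K-R = 19 → T
  shifts repeat with period 4: GTZF

GTZF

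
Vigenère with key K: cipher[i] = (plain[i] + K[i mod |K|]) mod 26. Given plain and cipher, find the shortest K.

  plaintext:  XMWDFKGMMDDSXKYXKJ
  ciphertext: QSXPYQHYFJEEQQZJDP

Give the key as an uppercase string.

TGBM

  i= 0: Q-X = 19 → T
  i= 1: S-M =  6 → G
  i= 2: X-W =  1 → B
  i= 3: P-D = 12 → M
  i= 4: Y-F = 19 → T
  i= 5: Q-K =  6 → G
  i= 6: H-G =  1 → B
  i= 7: Y-M = 12 → M
  i= 8: F-M = 19 → T
  i= 9: J-D =  6 → G
  i=10: E-D =  1 → B
  i=11: E-S = 12 → M
  i=12: Q-X = 19 → T
  i=13: Q-K =  6 → G
  i=14: Z-Y =  1 → B
  i=15: J-X = 12 → M
  i=16: D-K = 19 → T
  i=17: P-J =  6 → G
  shifts repeat with period 4: TGBM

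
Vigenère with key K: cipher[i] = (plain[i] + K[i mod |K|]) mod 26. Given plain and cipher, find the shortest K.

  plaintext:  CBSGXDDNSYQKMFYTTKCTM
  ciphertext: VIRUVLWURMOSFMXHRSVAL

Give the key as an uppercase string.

  i= 0: V-C = 19 → T
  i= 1: I-B =  7 → H
  i= 2: R-S = 25 → Z
  i= 3: U-G = 14 → O
  i= 4: V-X = 24 → Y
  i= 5: L-D =  8 → I
  i= 6: W-D = 19 → T
  i= 7: U-N =  7 → H
  i= 8: R-S = 25 → Z
  i= 9: M-Y = 14 → O
  i=10: O-Q = 24 → Y
  i=11: S-K =  8 → I
  i=12: F-M = 19 → T
  i=13: M-F =  7 → H
  i=14: X-Y = 25 → Z
  i=15: H-T = 14 → O
  i=16: R-T = 24 → Y
  i=17: S-K =  8 → I
  i=18: V-C = 19 → T
  i=19: A-T =  7 → H
  i=20: L-M = 25 → Z
  shifts repeat with period 6: THZOYI

THZOYI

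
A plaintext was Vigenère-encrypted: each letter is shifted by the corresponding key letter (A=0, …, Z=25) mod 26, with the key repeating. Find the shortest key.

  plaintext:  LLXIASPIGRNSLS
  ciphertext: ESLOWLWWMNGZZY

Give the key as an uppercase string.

  i= 0: E-L = 19 → T
  i= 1: S-L =  7 → H
  i= 2: L-X = 14 → O
  i= 3: O-I =  6 → G
  i= 4: W-A = 22 → W
  i= 5: L-S = 19 → T
  i= 6: W-P =  7 → H
  i= 7: W-I = 14 → O
  i= 8: M-G =  6 → G
  i= 9: N-R = 22 → W
  i=10: G-N = 19 → T
  i=11: Z-S =  7 → H
  i=12: Z-L = 14 → O
  i=13: Y-S =  6 → G
  shifts repeat with period 5: THOGW

THOGW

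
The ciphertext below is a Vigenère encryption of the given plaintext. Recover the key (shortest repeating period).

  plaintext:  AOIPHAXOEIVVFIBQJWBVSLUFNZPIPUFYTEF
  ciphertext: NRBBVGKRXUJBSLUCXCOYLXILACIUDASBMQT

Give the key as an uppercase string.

  i= 0: N-A = 13 → N
  i= 1: R-O =  3 → D
  i= 2: B-I = 19 → T
  i= 3: B-P = 12 → M
  i= 4: V-H = 14 → O
  i= 5: G-A =  6 → G
  i= 6: K-X = 13 → N
  i= 7: R-O =  3 → D
  i= 8: X-E = 19 → T
  i= 9: U-I = 12 → M
  i=10: J-V = 14 → O
  i=11: B-V =  6 → G
  i=12: S-F = 13 → N
  i=13: L-I =  3 → D
  i=14: U-B = 19 → T
  i=15: C-Q = 12 → M
  i=16: X-J = 14 → O
  i=17: C-W =  6 → G
  i=18: O-B = 13 → N
  i=19: Y-V =  3 → D
  i=20: L-S = 19 → T
  i=21: X-L = 12 → M
  i=22: I-U = 14 → O
  i=23: L-F =  6 → G
  i=24: A-N = 13 → N
  i=25: C-Z =  3 → D
  i=26: I-P = 19 → T
  i=27: U-I = 12 → M
  i=28: D-P = 14 → O
  i=29: A-U =  6 → G
  i=30: S-F = 13 → N
  i=31: B-Y =  3 → D
  i=32: M-T = 19 → T
  i=33: Q-E = 12 → M
  i=34: T-F = 14 → O
  shifts repeat with period 6: NDTMOG

NDTMOG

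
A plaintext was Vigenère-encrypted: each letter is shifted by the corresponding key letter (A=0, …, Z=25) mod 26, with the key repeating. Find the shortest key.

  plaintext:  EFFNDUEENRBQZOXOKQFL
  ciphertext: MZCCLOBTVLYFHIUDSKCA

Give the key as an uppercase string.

IUXP

  i= 0: M-E =  8 → I
  i= 1: Z-F = 20 → U
  i= 2: C-F = 23 → X
  i= 3: C-N = 15 → P
  i= 4: L-D =  8 → I
  i= 5: O-U = 20 → U
  i= 6: B-E = 23 → X
  i= 7: T-E = 15 → P
  i= 8: V-N =  8 → I
  i= 9: L-R = 20 → U
  i=10: Y-B = 23 → X
  i=11: F-Q = 15 → P
  i=12: H-Z =  8 → I
  i=13: I-O = 20 → U
  i=14: U-X = 23 → X
  i=15: D-O = 15 → P
  i=16: S-K =  8 → I
  i=17: K-Q = 20 → U
  i=18: C-F = 23 → X
  i=19: A-L = 15 → P
  shifts repeat with period 4: IUXP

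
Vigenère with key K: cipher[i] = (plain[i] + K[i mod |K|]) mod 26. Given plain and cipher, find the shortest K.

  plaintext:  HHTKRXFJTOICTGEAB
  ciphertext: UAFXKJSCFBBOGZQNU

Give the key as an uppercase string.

NTM

  i= 0: U-H = 13 → N
  i= 1: A-H = 19 → T
  i= 2: F-T = 12 → M
  i= 3: X-K = 13 → N
  i= 4: K-R = 19 → T
  i= 5: J-X = 12 → M
  i= 6: S-F = 13 → N
  i= 7: C-J = 19 → T
  i= 8: F-T = 12 → M
  i= 9: B-O = 13 → N
  i=10: B-I = 19 → T
  i=11: O-C = 12 → M
  i=12: G-T = 13 → N
  i=13: Z-G = 19 → T
  i=14: Q-E = 12 → M
  i=15: N-A = 13 → N
  i=16: U-B = 19 → T
  shifts repeat with period 3: NTM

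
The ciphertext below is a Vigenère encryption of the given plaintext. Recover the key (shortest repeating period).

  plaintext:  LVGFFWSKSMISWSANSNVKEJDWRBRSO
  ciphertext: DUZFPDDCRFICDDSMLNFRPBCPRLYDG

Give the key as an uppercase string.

SZTAKHL

  i= 0: D-L = 18 → S
  i= 1: U-V = 25 → Z
  i= 2: Z-G = 19 → T
  i= 3: F-F =  0 → A
  i= 4: P-F = 10 → K
  i= 5: D-W =  7 → H
  i= 6: D-S = 11 → L
  i= 7: C-K = 18 → S
  i= 8: R-S = 25 → Z
  i= 9: F-M = 19 → T
  i=10: I-I =  0 → A
  i=11: C-S = 10 → K
  i=12: D-W =  7 → H
  i=13: D-S = 11 → L
  i=14: S-A = 18 → S
  i=15: M-N = 25 → Z
  i=16: L-S = 19 → T
  i=17: N-N =  0 → A
  i=18: F-V = 10 → K
  i=19: R-K =  7 → H
  i=20: P-E = 11 → L
  i=21: B-J = 18 → S
  i=22: C-D = 25 → Z
  i=23: P-W = 19 → T
  i=24: R-R =  0 → A
  i=25: L-B = 10 → K
  i=26: Y-R =  7 → H
  i=27: D-S = 11 → L
  i=28: G-O = 18 → S
  shifts repeat with period 7: SZTAKHL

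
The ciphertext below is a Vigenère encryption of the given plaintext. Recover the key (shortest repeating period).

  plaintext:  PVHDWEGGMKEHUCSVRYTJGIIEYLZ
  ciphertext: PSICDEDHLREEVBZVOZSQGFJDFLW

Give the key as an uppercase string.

  i= 0: P-P =  0 → A
  i= 1: S-V = 23 → X
  i= 2: I-H =  1 → B
  i= 3: C-D = 25 → Z
  i= 4: D-W =  7 → H
  i= 5: E-E =  0 → A
  i= 6: D-G = 23 → X
  i= 7: H-G =  1 → B
  i= 8: L-M = 25 → Z
  i= 9: R-K =  7 → H
  i=10: E-E =  0 → A
  i=11: E-H = 23 → X
  i=12: V-U =  1 → B
  i=13: B-C = 25 → Z
  i=14: Z-S =  7 → H
  i=15: V-V =  0 → A
  i=16: O-R = 23 → X
  i=17: Z-Y =  1 → B
  i=18: S-T = 25 → Z
  i=19: Q-J =  7 → H
  i=20: G-G =  0 → A
  i=21: F-I = 23 → X
  i=22: J-I =  1 → B
  i=23: D-E = 25 → Z
  i=24: F-Y =  7 → H
  i=25: L-L =  0 → A
  i=26: W-Z = 23 → X
  shifts repeat with period 5: AXBZH

AXBZH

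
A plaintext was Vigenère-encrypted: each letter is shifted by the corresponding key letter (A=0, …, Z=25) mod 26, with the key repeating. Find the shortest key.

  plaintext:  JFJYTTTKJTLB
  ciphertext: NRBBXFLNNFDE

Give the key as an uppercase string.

EMSD

  i= 0: N-J =  4 → E
  i= 1: R-F = 12 → M
  i= 2: B-J = 18 → S
  i= 3: B-Y =  3 → D
  i= 4: X-T =  4 → E
  i= 5: F-T = 12 → M
  i= 6: L-T = 18 → S
  i= 7: N-K =  3 → D
  i= 8: N-J =  4 → E
  i= 9: F-T = 12 → M
  i=10: D-L = 18 → S
  i=11: E-B =  3 → D
  shifts repeat with period 4: EMSD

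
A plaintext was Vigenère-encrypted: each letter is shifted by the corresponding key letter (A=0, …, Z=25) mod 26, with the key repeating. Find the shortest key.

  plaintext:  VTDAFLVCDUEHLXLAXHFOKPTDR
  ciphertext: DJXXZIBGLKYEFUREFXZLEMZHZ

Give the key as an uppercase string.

  i= 0: D-V =  8 → I
  i= 1: J-T = 16 → Q
  i= 2: X-D = 20 → U
  i= 3: X-A = 23 → X
  i= 4: Z-F = 20 → U
  i= 5: I-L = 23 → X
  i= 6: B-V =  6 → G
  i= 7: G-C =  4 → E
  i= 8: L-D =  8 → I
  i= 9: K-U = 16 → Q
  i=10: Y-E = 20 → U
  i=11: E-H = 23 → X
  i=12: F-L = 20 → U
  i=13: U-X = 23 → X
  i=14: R-L =  6 → G
  i=15: E-A =  4 → E
  i=16: F-X =  8 → I
  i=17: X-H = 16 → Q
  i=18: Z-F = 20 → U
  i=19: L-O = 23 → X
  i=20: E-K = 20 → U
  i=21: M-P = 23 → X
  i=22: Z-T =  6 → G
  i=23: H-D =  4 → E
  i=24: Z-R =  8 → I
  shifts repeat with period 8: IQUXUXGE

IQUXUXGE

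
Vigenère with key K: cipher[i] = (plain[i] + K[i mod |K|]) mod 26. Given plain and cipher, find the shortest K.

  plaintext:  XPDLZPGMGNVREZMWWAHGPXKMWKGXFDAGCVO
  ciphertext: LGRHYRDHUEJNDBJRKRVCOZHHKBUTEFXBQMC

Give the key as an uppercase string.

OROWZCXV

  i= 0: L-X = 14 → O
  i= 1: G-P = 17 → R
  i= 2: R-D = 14 → O
  i= 3: H-L = 22 → W
  i= 4: Y-Z = 25 → Z
  i= 5: R-P =  2 → C
  i= 6: D-G = 23 → X
  i= 7: H-M = 21 → V
  i= 8: U-G = 14 → O
  i= 9: E-N = 17 → R
  i=10: J-V = 14 → O
  i=11: N-R = 22 → W
  i=12: D-E = 25 → Z
  i=13: B-Z =  2 → C
  i=14: J-M = 23 → X
  i=15: R-W = 21 → V
  i=16: K-W = 14 → O
  i=17: R-A = 17 → R
  i=18: V-H = 14 → O
  i=19: C-G = 22 → W
  i=20: O-P = 25 → Z
  i=21: Z-X =  2 → C
  i=22: H-K = 23 → X
  i=23: H-M = 21 → V
  i=24: K-W = 14 → O
  i=25: B-K = 17 → R
  i=26: U-G = 14 → O
  i=27: T-X = 22 → W
  i=28: E-F = 25 → Z
  i=29: F-D =  2 → C
  i=30: X-A = 23 → X
  i=31: B-G = 21 → V
  i=32: Q-C = 14 → O
  i=33: M-V = 17 → R
  i=34: C-O = 14 → O
  shifts repeat with period 8: OROWZCXV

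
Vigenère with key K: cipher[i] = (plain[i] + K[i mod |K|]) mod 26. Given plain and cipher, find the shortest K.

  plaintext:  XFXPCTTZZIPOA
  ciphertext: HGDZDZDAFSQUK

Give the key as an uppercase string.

  i= 0: H-X = 10 → K
  i= 1: G-F =  1 → B
  i= 2: D-X =  6 → G
  i= 3: Z-P = 10 → K
  i= 4: D-C =  1 → B
  i= 5: Z-T =  6 → G
  i= 6: D-T = 10 → K
  i= 7: A-Z =  1 → B
  i= 8: F-Z =  6 → G
  i= 9: S-I = 10 → K
  i=10: Q-P =  1 → B
  i=11: U-O =  6 → G
  i=12: K-A = 10 → K
  shifts repeat with period 3: KBG

KBG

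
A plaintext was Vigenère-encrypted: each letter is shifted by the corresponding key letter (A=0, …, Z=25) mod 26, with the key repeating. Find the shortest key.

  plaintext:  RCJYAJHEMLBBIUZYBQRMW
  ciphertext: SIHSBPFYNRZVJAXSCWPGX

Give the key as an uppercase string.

  i= 0: S-R =  1 → B
  i= 1: I-C =  6 → G
  i= 2: H-J = 24 → Y
  i= 3: S-Y = 20 → U
  i= 4: B-A =  1 → B
  i= 5: P-J =  6 → G
  i= 6: F-H = 24 → Y
  i= 7: Y-E = 20 → U
  i= 8: N-M =  1 → B
  i= 9: R-L =  6 → G
  i=10: Z-B = 24 → Y
  i=11: V-B = 20 → U
  i=12: J-I =  1 → B
  i=13: A-U =  6 → G
  i=14: X-Z = 24 → Y
  i=15: S-Y = 20 → U
  i=16: C-B =  1 → B
  i=17: W-Q =  6 → G
  i=18: P-R = 24 → Y
  i=19: G-M = 20 → U
  i=20: X-W =  1 → B
  shifts repeat with period 4: BGYU

BGYU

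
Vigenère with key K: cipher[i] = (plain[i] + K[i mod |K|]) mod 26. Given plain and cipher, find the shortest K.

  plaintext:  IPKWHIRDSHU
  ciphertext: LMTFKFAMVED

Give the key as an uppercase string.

  i= 0: L-I =  3 → D
  i= 1: M-P = 23 → X
  i= 2: T-K =  9 → J
  i= 3: F-W =  9 → J
  i= 4: K-H =  3 → D
  i= 5: F-I = 23 → X
  i= 6: A-R =  9 → J
  i= 7: M-D =  9 → J
  i= 8: V-S =  3 → D
  i= 9: E-H = 23 → X
  i=10: D-U =  9 → J
  shifts repeat with period 4: DXJJ

DXJJ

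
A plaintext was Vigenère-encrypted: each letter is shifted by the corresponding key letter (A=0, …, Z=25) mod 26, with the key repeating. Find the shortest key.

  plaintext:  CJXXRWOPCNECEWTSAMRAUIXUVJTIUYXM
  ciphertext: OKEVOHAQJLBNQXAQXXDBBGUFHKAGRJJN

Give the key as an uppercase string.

  i= 0: O-C = 12 → M
  i= 1: K-J =  1 → B
  i= 2: E-X =  7 → H
  i= 3: V-X = 24 → Y
  i= 4: O-R = 23 → X
  i= 5: H-W = 11 → L
  i= 6: A-O = 12 → M
  i= 7: Q-P =  1 → B
  i= 8: J-C =  7 → H
  i= 9: L-N = 24 → Y
  i=10: B-E = 23 → X
  i=11: N-C = 11 → L
  i=12: Q-E = 12 → M
  i=13: X-W =  1 → B
  i=14: A-T =  7 → H
  i=15: Q-S = 24 → Y
  i=16: X-A = 23 → X
  i=17: X-M = 11 → L
  i=18: D-R = 12 → M
  i=19: B-A =  1 → B
  i=20: B-U =  7 → H
  i=21: G-I = 24 → Y
  i=22: U-X = 23 → X
  i=23: F-U = 11 → L
  i=24: H-V = 12 → M
  i=25: K-J =  1 → B
  i=26: A-T =  7 → H
  i=27: G-I = 24 → Y
  i=28: R-U = 23 → X
  i=29: J-Y = 11 → L
  i=30: J-X = 12 → M
  i=31: N-M =  1 → B
  shifts repeat with period 6: MBHYXL

MBHYXL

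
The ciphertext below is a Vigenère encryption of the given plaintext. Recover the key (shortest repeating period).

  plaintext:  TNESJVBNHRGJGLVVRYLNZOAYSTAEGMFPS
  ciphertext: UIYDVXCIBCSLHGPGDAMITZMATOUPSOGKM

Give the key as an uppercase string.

BVULMC

  i= 0: U-T =  1 → B
  i= 1: I-N = 21 → V
  i= 2: Y-E = 20 → U
  i= 3: D-S = 11 → L
  i= 4: V-J = 12 → M
  i= 5: X-V =  2 → C
  i= 6: C-B =  1 → B
  i= 7: I-N = 21 → V
  i= 8: B-H = 20 → U
  i= 9: C-R = 11 → L
  i=10: S-G = 12 → M
  i=11: L-J =  2 → C
  i=12: H-G =  1 → B
  i=13: G-L = 21 → V
  i=14: P-V = 20 → U
  i=15: G-V = 11 → L
  i=16: D-R = 12 → M
  i=17: A-Y =  2 → C
  i=18: M-L =  1 → B
  i=19: I-N = 21 → V
  i=20: T-Z = 20 → U
  i=21: Z-O = 11 → L
  i=22: M-A = 12 → M
  i=23: A-Y =  2 → C
  i=24: T-S =  1 → B
  i=25: O-T = 21 → V
  i=26: U-A = 20 → U
  i=27: P-E = 11 → L
  i=28: S-G = 12 → M
  i=29: O-M =  2 → C
  i=30: G-F =  1 → B
  i=31: K-P = 21 → V
  i=32: M-S = 20 → U
  shifts repeat with period 6: BVULMC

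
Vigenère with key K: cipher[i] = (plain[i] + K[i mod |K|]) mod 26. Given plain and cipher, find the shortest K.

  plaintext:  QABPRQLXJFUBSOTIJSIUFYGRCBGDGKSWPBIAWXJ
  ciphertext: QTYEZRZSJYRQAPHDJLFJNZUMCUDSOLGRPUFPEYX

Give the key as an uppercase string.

  i= 0: Q-Q =  0 → A
  i= 1: T-A = 19 → T
  i= 2: Y-B = 23 → X
  i= 3: E-P = 15 → P
  i= 4: Z-R =  8 → I
  i= 5: R-Q =  1 → B
  i= 6: Z-L = 14 → O
  i= 7: S-X = 21 → V
  i= 8: J-J =  0 → A
  i= 9: Y-F = 19 → T
  i=10: R-U = 23 → X
  i=11: Q-B = 15 → P
  i=12: A-S =  8 → I
  i=13: P-O =  1 → B
  i=14: H-T = 14 → O
  i=15: D-I = 21 → V
  i=16: J-J =  0 → A
  i=17: L-S = 19 → T
  i=18: F-I = 23 → X
  i=19: J-U = 15 → P
  i=20: N-F =  8 → I
  i=21: Z-Y =  1 → B
  i=22: U-G = 14 → O
  i=23: M-R = 21 → V
  i=24: C-C =  0 → A
  i=25: U-B = 19 → T
  i=26: D-G = 23 → X
  i=27: S-D = 15 → P
  i=28: O-G =  8 → I
  i=29: L-K =  1 → B
  i=30: G-S = 14 → O
  i=31: R-W = 21 → V
  i=32: P-P =  0 → A
  i=33: U-B = 19 → T
  i=34: F-I = 23 → X
  i=35: P-A = 15 → P
  i=36: E-W =  8 → I
  i=37: Y-X =  1 → B
  i=38: X-J = 14 → O
  shifts repeat with period 8: ATXPIBOV

ATXPIBOV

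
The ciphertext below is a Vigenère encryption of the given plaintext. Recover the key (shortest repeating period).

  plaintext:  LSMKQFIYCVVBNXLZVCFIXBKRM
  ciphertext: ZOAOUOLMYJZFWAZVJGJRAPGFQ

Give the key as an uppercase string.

OWOEEJD

  i= 0: Z-L = 14 → O
  i= 1: O-S = 22 → W
  i= 2: A-M = 14 → O
  i= 3: O-K =  4 → E
  i= 4: U-Q =  4 → E
  i= 5: O-F =  9 → J
  i= 6: L-I =  3 → D
  i= 7: M-Y = 14 → O
  i= 8: Y-C = 22 → W
  i= 9: J-V = 14 → O
  i=10: Z-V =  4 → E
  i=11: F-B =  4 → E
  i=12: W-N =  9 → J
  i=13: A-X =  3 → D
  i=14: Z-L = 14 → O
  i=15: V-Z = 22 → W
  i=16: J-V = 14 → O
  i=17: G-C =  4 → E
  i=18: J-F =  4 → E
  i=19: R-I =  9 → J
  i=20: A-X =  3 → D
  i=21: P-B = 14 → O
  i=22: G-K = 22 → W
  i=23: F-R = 14 → O
  i=24: Q-M =  4 → E
  shifts repeat with period 7: OWOEEJD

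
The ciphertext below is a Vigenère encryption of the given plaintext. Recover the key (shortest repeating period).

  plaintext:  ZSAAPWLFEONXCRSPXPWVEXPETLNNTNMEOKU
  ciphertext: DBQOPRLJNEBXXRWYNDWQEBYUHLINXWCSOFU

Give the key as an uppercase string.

  i= 0: D-Z =  4 → E
  i= 1: B-S =  9 → J
  i= 2: Q-A = 16 → Q
  i= 3: O-A = 14 → O
  i= 4: P-P =  0 → A
  i= 5: R-W = 21 → V
  i= 6: L-L =  0 → A
  i= 7: J-F =  4 → E
  i= 8: N-E =  9 → J
  i= 9: E-O = 16 → Q
  i=10: B-N = 14 → O
  i=11: X-X =  0 → A
  i=12: X-C = 21 → V
  i=13: R-R =  0 → A
  i=14: W-S =  4 → E
  i=15: Y-P =  9 → J
  i=16: N-X = 16 → Q
  i=17: D-P = 14 → O
  i=18: W-W =  0 → A
  i=19: Q-V = 21 → V
  i=20: E-E =  0 → A
  i=21: B-X =  4 → E
  i=22: Y-P =  9 → J
  i=23: U-E = 16 → Q
  i=24: H-T = 14 → O
  i=25: L-L =  0 → A
  i=26: I-N = 21 → V
  i=27: N-N =  0 → A
  i=28: X-T =  4 → E
  i=29: W-N =  9 → J
  i=30: C-M = 16 → Q
  i=31: S-E = 14 → O
  i=32: O-O =  0 → A
  i=33: F-K = 21 → V
  i=34: U-U =  0 → A
  shifts repeat with period 7: EJQOAVA

EJQOAVA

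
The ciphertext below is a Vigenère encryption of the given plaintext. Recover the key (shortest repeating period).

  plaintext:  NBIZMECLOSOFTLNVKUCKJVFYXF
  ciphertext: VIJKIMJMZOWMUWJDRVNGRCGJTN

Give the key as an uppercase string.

  i= 0: V-N =  8 → I
  i= 1: I-B =  7 → H
  i= 2: J-I =  1 → B
  i= 3: K-Z = 11 → L
  i= 4: I-M = 22 → W
  i= 5: M-E =  8 → I
  i= 6: J-C =  7 → H
  i= 7: M-L =  1 → B
  i= 8: Z-O = 11 → L
  i= 9: O-S = 22 → W
  i=10: W-O =  8 → I
  i=11: M-F =  7 → H
  i=12: U-T =  1 → B
  i=13: W-L = 11 → L
  i=14: J-N = 22 → W
  i=15: D-V =  8 → I
  i=16: R-K =  7 → H
  i=17: V-U =  1 → B
  i=18: N-C = 11 → L
  i=19: G-K = 22 → W
  i=20: R-J =  8 → I
  i=21: C-V =  7 → H
  i=22: G-F =  1 → B
  i=23: J-Y = 11 → L
  i=24: T-X = 22 → W
  i=25: N-F =  8 → I
  shifts repeat with period 5: IHBLW

IHBLW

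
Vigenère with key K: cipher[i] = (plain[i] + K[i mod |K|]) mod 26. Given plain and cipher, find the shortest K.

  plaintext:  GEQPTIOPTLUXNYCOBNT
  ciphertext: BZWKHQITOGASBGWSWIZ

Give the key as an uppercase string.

  i= 0: B-G = 21 → V
  i= 1: Z-E = 21 → V
  i= 2: W-Q =  6 → G
  i= 3: K-P = 21 → V
  i= 4: H-T = 14 → O
  i= 5: Q-I =  8 → I
  i= 6: I-O = 20 → U
  i= 7: T-P =  4 → E
  i= 8: O-T = 21 → V
  i= 9: G-L = 21 → V
  i=10: A-U =  6 → G
  i=11: S-X = 21 → V
  i=12: B-N = 14 → O
  i=13: G-Y =  8 → I
  i=14: W-C = 20 → U
  i=15: S-O =  4 → E
  i=16: W-B = 21 → V
  i=17: I-N = 21 → V
  i=18: Z-T =  6 → G
  shifts repeat with period 8: VVGVOIUE

VVGVOIUE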